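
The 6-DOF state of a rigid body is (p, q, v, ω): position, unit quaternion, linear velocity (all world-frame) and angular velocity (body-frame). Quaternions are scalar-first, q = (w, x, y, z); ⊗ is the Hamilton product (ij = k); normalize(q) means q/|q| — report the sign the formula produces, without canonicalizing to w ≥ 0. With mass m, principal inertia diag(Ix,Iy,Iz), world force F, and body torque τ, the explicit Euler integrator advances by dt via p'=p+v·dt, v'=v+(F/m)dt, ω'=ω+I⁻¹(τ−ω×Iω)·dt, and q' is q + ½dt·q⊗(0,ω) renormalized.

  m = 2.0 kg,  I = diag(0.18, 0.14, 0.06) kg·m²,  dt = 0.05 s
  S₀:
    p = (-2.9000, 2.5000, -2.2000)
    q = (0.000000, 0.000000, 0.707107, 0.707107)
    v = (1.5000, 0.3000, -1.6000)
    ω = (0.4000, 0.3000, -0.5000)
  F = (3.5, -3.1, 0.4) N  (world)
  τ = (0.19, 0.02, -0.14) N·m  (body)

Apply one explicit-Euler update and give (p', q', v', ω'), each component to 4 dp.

(τ − ω×Iω)/I = (0.9889, 0.3143, -2.2533)
new body rate ω' = (0.4494, 0.3157, -0.6127)
2q̇ = q⊗(0,ω) = (0.1414214, -0.5656856, 0.2828428, -0.2828428)
q + ½dt·q⊗(0,ω), renormalized = (0.0035, -0.0141, 0.7141, 0.6999)
p + v·dt = (-2.8250, 2.5150, -2.2800)
v + (F/m)dt = (1.5875, 0.2225, -1.5900)

p' = (-2.8250, 2.5150, -2.2800)
q' = (0.0035, -0.0141, 0.7141, 0.6999)
v' = (1.5875, 0.2225, -1.5900)
ω' = (0.4494, 0.3157, -0.6127)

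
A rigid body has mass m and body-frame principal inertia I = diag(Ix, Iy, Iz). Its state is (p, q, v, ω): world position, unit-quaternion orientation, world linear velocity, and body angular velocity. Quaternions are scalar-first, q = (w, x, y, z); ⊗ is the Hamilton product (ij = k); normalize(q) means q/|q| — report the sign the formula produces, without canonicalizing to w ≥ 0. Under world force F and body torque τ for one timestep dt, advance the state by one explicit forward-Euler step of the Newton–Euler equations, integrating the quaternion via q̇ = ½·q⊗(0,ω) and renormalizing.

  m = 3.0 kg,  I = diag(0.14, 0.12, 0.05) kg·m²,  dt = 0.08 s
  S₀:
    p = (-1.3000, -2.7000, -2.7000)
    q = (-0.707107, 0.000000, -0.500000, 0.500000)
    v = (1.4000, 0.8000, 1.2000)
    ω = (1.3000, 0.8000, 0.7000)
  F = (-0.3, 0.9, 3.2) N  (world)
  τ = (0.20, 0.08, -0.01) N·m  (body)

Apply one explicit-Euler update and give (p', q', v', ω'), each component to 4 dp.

(τ − ω×Iω)/I = (1.7086, -0.0158, 0.2160)
ω + α·dt = (1.4367, 0.7987, 0.7173)
q⊗(0,ω) = (0.0500000, -1.6692391, 0.0843144, 0.1550251)
q' = normalize(q + ½dt·q⊗(0,ω)) = (-0.7035, -0.0666, -0.4955, 0.5051)
linear accel F/m = (-0.1000, 0.3000, 1.0667)
p + v·dt = (-1.1880, -2.6360, -2.6040)
v + (F/m)dt = (1.3920, 0.8240, 1.2853)

p' = (-1.1880, -2.6360, -2.6040)
q' = (-0.7035, -0.0666, -0.4955, 0.5051)
v' = (1.3920, 0.8240, 1.2853)
ω' = (1.4367, 0.7987, 0.7173)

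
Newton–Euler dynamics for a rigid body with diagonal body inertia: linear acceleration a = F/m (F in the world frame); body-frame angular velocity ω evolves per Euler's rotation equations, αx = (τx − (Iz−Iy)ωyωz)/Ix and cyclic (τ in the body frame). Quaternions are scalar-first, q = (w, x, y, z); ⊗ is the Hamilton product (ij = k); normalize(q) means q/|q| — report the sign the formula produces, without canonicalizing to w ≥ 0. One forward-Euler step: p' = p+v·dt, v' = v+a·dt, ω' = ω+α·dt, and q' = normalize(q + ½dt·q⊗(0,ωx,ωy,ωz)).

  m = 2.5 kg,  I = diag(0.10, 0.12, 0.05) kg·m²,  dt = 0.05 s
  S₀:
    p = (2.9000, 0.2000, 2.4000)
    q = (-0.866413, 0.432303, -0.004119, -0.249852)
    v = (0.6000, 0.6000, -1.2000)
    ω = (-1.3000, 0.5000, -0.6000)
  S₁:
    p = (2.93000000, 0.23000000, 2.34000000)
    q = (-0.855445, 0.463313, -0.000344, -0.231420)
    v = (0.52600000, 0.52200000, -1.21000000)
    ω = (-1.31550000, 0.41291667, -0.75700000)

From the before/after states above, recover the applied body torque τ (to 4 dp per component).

τ = (-0.0100, -0.1700, -0.1700)

Δω = ω₁−ω₀ = (-0.01550000, -0.08708333, -0.15700000)
ω₀×(Iω₀) = (0.0210, 0.0390, -0.0130)
I·α + gyro = (-0.0100, -0.1700, -0.1700)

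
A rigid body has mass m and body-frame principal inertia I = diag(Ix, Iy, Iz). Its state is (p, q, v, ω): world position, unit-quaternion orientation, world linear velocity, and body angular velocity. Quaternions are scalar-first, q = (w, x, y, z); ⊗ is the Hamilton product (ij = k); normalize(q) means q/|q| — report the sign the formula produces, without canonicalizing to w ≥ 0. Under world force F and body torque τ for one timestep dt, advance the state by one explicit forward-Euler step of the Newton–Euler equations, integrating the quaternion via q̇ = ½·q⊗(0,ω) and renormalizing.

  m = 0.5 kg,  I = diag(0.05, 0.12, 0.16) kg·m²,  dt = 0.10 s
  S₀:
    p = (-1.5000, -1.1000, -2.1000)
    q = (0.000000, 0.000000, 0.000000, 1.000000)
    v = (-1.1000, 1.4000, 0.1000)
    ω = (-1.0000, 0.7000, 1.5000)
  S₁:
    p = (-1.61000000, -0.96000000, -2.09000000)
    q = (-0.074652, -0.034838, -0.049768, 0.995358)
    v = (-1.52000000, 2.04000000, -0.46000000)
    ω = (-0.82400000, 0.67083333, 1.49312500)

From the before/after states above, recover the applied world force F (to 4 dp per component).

F = (-2.1000, 3.2000, -2.8000)

Δv = v₁−v₀ = (-0.42000000, 0.64000000, -0.56000000)
m·(v₁−v₀)/dt = (-2.1000, 3.2000, -2.8000)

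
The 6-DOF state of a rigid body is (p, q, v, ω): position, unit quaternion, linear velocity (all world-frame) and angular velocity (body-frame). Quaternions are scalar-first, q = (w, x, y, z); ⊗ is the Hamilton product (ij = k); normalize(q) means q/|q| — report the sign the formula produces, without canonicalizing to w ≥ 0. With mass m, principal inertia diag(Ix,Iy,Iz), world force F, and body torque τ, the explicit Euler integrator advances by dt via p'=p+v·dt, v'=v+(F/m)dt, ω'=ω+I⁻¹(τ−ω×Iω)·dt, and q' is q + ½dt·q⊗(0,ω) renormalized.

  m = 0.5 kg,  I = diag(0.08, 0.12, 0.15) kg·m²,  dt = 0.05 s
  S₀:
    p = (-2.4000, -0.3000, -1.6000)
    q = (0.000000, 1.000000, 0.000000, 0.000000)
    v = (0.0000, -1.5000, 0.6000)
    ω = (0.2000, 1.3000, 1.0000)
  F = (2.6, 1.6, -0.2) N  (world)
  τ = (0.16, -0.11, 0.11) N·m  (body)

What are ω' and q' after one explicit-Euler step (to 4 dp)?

ω' = (0.2756, 1.2600, 1.0332)
q' = (-0.0050, 0.9991, -0.0250, 0.0325)

ω×(Iω) gyroscopic = (0.0390, -0.0140, 0.0104)
α = I⁻¹(τ − ω×Iω) = (1.5125, -0.8000, 0.6640)
ω' = ω + α·dt = (0.2756, 1.2600, 1.0332)
2q̇ = q⊗(0,ω) = (-0.2000000, 0.0000000, -1.0000000, 1.3000000)
updated quaternion q' = (-0.0050, 0.9991, -0.0250, 0.0325)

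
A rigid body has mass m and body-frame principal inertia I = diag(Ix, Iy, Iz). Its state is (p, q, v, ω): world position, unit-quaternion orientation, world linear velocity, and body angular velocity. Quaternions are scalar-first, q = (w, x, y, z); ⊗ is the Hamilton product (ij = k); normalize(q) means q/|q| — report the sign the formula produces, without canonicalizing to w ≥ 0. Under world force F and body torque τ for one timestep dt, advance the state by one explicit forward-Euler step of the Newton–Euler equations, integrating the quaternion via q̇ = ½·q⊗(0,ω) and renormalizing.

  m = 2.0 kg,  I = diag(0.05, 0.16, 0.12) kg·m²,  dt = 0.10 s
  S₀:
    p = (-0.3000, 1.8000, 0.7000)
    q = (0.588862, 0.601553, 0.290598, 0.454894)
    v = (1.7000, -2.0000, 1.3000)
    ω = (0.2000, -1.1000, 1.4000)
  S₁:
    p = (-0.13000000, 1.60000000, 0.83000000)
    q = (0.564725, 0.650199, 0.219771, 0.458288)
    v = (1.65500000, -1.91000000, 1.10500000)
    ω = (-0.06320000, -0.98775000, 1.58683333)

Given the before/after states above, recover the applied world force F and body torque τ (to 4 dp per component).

v₁ − v₀ = (-0.04500000, 0.09000000, -0.19500000)
m·(v₁−v₀)/dt = (-0.9000, 1.8000, -3.9000)
rate change Δω = (-0.26320000, 0.11225000, 0.18683333)
precession coupling = (0.0616, -0.0196, -0.0242)
applied torque τ = (-0.0700, 0.1600, 0.2000)

F = (-0.9000, 1.8000, -3.9000)
τ = (-0.0700, 0.1600, 0.2000)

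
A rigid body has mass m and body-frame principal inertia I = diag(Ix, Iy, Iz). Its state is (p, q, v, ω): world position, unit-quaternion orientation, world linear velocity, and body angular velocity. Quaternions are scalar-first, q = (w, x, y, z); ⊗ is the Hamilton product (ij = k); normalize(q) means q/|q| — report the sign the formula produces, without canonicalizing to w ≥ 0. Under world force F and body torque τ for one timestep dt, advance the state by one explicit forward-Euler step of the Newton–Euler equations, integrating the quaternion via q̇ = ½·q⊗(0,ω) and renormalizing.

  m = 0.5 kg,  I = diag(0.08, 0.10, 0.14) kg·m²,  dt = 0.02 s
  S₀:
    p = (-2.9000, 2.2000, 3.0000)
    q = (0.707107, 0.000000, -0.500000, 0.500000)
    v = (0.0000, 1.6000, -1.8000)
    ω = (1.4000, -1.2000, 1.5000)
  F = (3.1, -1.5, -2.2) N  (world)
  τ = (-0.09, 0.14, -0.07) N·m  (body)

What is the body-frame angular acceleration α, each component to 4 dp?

gyro term ω×Iω = (-0.0720, -0.1260, -0.0336)
α = I⁻¹(τ − ω×Iω) = (-0.2250, 2.6600, -0.2600)

α = (-0.2250, 2.6600, -0.2600)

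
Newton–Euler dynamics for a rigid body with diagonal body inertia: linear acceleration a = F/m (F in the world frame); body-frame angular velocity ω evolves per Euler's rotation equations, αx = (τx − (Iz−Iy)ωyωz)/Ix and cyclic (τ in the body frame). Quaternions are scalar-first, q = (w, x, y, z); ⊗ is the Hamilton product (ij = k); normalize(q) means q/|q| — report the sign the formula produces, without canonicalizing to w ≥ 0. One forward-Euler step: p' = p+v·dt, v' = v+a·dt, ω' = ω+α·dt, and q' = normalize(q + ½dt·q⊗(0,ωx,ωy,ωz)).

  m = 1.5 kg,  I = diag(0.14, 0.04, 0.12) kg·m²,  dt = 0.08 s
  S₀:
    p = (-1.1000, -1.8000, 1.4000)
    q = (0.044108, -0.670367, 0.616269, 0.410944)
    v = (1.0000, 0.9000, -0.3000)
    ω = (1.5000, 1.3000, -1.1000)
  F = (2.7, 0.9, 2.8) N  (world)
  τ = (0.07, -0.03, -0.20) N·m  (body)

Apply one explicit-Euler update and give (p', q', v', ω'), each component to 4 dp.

p' = (-1.0200, -1.7280, 1.3760)
q' = (0.0701, -0.7133, 0.6112, 0.3358)
v' = (1.1440, 0.9480, -0.1507)
ω' = (1.6054, 1.3060, -1.1033)

a = F/m = (1.8000, 0.6000, 1.8667)
p' = p + v·dt = (-1.0200, -1.7280, 1.3760)
v + (F/m)dt = (1.1440, 0.9480, -0.1507)
precession coupling ω×(Iω) = (-0.1144, -0.0330, -0.1950)
angular accel α = (1.3171, 0.0750, -0.0417)
ω + α·dt = (1.6054, 1.3060, -1.1033)
q⊗(0,ω) = (0.6564392, -1.1459611, -0.0636473, -1.8443994)
q + ½dt·q⊗(0,ω), renormalized = (0.0701, -0.7133, 0.6112, 0.3358)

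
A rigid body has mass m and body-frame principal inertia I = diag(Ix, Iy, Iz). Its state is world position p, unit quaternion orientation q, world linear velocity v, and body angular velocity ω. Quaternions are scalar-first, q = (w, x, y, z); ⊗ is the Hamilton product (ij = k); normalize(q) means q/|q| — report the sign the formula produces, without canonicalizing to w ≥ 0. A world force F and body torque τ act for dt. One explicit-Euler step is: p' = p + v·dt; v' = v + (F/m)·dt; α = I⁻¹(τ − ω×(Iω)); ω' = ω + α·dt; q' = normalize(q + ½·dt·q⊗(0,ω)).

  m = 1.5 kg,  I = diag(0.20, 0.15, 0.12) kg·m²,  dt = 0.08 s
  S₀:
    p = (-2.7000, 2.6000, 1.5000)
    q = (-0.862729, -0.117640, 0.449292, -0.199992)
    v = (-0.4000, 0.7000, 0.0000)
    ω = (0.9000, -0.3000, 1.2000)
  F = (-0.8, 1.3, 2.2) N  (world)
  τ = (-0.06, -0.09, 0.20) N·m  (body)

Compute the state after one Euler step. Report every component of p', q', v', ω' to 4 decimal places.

p' = (-2.7320, 2.6560, 1.5000)
q' = (-0.8419, -0.1293, 0.4572, -0.2557)
v' = (-0.4427, 0.7693, 0.1173)
ω' = (0.8717, -0.3941, 1.3243)

gyro term ω×Iω = (0.0108, 0.0864, 0.0135)
(τ − ω×Iω)/I = (-0.3540, -1.1760, 1.5542)
ω' = ω + α·dt = (0.8717, -0.3941, 1.3243)
Hamilton product q⊗(0,ω) = (0.4806540, -0.2973033, 0.2199939, -1.4043456)
q' = normalize(q + ½dt·q⊗(0,ω)) = (-0.8419, -0.1293, 0.4572, -0.2557)
p + v·dt = (-2.7320, 2.6560, 1.5000)
new velocity v' = (-0.4427, 0.7693, 0.1173)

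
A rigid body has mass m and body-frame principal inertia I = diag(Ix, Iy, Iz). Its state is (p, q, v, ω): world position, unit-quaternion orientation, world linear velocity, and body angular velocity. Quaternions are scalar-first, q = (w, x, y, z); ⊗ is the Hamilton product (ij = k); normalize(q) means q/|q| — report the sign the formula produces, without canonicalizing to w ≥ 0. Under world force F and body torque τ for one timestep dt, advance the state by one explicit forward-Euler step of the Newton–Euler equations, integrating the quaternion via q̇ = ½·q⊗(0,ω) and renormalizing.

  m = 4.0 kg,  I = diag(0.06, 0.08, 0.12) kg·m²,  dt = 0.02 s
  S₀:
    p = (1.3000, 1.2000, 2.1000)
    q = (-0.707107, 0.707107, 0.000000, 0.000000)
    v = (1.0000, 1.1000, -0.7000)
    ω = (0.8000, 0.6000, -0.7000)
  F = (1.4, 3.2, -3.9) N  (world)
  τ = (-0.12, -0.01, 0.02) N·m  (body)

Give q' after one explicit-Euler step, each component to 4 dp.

q' = (-0.7127, 0.7014, 0.0007, 0.0092)

q⊗(0,ω) = (-0.5656856, -0.5656856, 0.0707107, 0.9192391)
q + ½dt·q⊗(0,ω), renormalized = (-0.7127, 0.7014, 0.0007, 0.0092)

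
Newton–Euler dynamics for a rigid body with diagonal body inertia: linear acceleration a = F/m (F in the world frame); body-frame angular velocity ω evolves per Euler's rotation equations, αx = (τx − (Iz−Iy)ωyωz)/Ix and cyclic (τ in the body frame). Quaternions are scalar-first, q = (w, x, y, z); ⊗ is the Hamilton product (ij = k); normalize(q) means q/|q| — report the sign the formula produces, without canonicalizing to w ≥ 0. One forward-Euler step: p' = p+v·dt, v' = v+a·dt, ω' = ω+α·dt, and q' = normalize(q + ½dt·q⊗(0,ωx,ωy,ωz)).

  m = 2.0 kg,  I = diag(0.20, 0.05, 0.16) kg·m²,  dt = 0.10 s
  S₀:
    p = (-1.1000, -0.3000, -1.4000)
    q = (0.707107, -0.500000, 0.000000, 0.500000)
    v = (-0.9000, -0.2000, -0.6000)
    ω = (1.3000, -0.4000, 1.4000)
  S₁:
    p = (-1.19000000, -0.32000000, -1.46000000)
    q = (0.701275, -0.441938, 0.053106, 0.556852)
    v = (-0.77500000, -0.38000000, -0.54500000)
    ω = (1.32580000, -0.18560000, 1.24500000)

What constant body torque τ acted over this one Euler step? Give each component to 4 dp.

rate change Δω = (0.02580000, 0.21440000, -0.15500000)
gyro term ω₀×Iω₀ = (-0.0616, 0.0728, 0.0780)
applied torque τ = (-0.0100, 0.1800, -0.1700)

τ = (-0.0100, 0.1800, -0.1700)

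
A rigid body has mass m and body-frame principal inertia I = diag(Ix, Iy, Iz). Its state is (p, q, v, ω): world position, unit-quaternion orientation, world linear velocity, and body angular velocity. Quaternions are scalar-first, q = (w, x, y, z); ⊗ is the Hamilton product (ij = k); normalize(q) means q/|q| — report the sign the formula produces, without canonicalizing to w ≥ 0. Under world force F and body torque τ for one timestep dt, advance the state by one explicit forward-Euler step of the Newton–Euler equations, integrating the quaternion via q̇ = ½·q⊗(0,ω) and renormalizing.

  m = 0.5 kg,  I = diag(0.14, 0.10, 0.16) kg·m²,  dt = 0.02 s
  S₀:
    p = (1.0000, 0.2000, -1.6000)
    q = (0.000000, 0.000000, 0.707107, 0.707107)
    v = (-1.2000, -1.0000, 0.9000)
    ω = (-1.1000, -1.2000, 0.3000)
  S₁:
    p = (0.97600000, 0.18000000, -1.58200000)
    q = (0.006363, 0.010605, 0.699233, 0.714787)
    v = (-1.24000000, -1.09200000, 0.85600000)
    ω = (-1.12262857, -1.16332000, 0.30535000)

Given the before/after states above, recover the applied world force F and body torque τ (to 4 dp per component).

Δω = ω₁−ω₀ = (-0.02262857, 0.03668000, 0.00535000)
ω₀×(Iω₀) = (-0.0216, 0.0066, -0.0528)
applied torque τ = (-0.1800, 0.1900, -0.0100)
v₁ − v₀ = (-0.04000000, -0.09200000, -0.04400000)
applied force F = (-1.0000, -2.3000, -1.1000)

F = (-1.0000, -2.3000, -1.1000)
τ = (-0.1800, 0.1900, -0.0100)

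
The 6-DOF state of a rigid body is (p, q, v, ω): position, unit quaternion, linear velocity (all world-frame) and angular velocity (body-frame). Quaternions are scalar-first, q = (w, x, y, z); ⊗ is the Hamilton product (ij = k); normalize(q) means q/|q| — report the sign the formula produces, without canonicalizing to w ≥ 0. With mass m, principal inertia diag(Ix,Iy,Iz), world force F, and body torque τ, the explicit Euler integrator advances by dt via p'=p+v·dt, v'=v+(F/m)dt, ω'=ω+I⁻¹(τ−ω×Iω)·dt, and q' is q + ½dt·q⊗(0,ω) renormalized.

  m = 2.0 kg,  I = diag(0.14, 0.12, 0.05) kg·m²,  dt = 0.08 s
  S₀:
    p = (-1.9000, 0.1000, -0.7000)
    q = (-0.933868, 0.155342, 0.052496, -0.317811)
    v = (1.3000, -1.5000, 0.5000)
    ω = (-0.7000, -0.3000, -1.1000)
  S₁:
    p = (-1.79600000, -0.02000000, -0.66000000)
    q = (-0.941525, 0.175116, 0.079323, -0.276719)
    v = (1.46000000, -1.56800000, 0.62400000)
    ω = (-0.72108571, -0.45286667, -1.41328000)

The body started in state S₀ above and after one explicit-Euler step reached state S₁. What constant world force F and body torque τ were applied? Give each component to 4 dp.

ω₁ − ω₀ = (-0.02108571, -0.15286667, -0.31328000)
I·α + gyro = (-0.0600, -0.1600, -0.2000)
Δv = v₁−v₀ = (0.16000000, -0.06800000, 0.12400000)
applied force F = (4.0000, -1.7000, 3.1000)

F = (4.0000, -1.7000, 3.1000)
τ = (-0.0600, -0.1600, -0.2000)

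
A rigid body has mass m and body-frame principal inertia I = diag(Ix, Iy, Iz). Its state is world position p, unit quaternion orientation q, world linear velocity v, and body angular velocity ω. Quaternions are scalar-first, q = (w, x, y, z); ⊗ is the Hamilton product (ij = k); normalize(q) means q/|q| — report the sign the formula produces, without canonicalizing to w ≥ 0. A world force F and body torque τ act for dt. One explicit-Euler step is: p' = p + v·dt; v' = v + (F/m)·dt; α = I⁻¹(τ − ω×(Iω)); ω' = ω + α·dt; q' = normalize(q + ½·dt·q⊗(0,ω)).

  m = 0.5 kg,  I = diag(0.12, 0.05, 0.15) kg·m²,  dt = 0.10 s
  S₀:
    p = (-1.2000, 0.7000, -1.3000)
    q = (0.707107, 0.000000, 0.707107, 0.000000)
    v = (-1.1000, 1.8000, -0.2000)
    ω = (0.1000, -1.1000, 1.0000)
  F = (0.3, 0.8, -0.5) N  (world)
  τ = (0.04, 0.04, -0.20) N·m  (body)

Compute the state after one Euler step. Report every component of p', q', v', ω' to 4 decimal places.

(τ − ω×Iω)/I = (1.2500, 0.8600, -1.3847)
ω + α·dt = (0.2250, -1.0140, 0.8615)
2q̇ = q⊗(0,ω) = (0.7778177, 0.7778177, -0.7778177, 0.6363963)
q + ½dt·q⊗(0,ω), renormalized = (0.7439, 0.0388, 0.6664, 0.0317)
p' = p + v·dt = (-1.3100, 0.8800, -1.3200)
v + (F/m)dt = (-1.0400, 1.9600, -0.3000)

p' = (-1.3100, 0.8800, -1.3200)
q' = (0.7439, 0.0388, 0.6664, 0.0317)
v' = (-1.0400, 1.9600, -0.3000)
ω' = (0.2250, -1.0140, 0.8615)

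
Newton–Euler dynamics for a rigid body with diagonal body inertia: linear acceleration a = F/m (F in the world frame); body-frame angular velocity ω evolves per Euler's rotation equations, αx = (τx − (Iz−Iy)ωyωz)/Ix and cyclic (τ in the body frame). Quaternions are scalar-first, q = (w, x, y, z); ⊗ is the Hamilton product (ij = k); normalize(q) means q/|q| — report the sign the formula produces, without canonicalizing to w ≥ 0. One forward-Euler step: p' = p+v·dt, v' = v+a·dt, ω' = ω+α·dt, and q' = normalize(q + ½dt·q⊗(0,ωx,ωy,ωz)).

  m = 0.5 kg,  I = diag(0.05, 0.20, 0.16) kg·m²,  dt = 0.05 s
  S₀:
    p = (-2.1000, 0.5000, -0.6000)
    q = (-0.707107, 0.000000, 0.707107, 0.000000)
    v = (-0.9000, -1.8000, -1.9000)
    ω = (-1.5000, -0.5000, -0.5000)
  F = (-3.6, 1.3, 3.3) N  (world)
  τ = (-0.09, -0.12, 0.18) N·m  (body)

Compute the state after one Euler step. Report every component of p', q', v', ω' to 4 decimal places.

p' = (-2.1450, 0.4100, -0.6950)
q' = (-0.6977, 0.0177, 0.7153, 0.0353)
v' = (-1.2600, -1.6700, -1.5700)
ω' = (-1.5800, -0.5094, -0.4789)

a = F/m = (-7.2000, 2.6000, 6.6000)
new position p' = (-2.1450, 0.4100, -0.6950)
new velocity v' = (-1.2600, -1.6700, -1.5700)
angular accel α = (-1.6000, -0.1875, 0.4219)
ω' = ω + α·dt = (-1.5800, -0.5094, -0.4789)
Hamilton product q⊗(0,ω) = (0.3535535, 0.7071070, 0.3535535, 1.4142140)
updated quaternion q' = (-0.6977, 0.0177, 0.7153, 0.0353)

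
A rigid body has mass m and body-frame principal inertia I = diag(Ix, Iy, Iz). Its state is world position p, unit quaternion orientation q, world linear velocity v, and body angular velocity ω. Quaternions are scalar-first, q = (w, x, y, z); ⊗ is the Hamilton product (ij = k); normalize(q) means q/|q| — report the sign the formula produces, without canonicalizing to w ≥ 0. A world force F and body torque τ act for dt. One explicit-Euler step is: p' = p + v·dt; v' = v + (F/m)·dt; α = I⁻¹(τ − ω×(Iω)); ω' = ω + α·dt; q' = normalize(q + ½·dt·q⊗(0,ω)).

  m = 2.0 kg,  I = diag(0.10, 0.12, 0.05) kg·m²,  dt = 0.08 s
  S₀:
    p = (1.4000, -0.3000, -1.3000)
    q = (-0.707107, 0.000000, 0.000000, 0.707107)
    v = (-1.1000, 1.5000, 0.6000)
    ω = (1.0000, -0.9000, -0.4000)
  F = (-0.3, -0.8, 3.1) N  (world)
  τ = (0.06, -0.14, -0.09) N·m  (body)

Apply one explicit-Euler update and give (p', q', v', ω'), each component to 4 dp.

ω×(Iω) gyroscopic = (-0.0252, -0.0200, -0.0180)
angular accel α = (0.8520, -1.0000, -1.4400)
ω + α·dt = (1.0682, -0.9800, -0.5152)
2q̇ = q⊗(0,ω) = (0.2828428, -0.0707107, 1.3435033, 0.2828428)
q' = normalize(q + ½dt·q⊗(0,ω)) = (-0.6947, -0.0028, 0.0537, 0.7173)
p + v·dt = (1.3120, -0.1800, -1.2520)
new velocity v' = (-1.1120, 1.4680, 0.7240)

p' = (1.3120, -0.1800, -1.2520)
q' = (-0.6947, -0.0028, 0.0537, 0.7173)
v' = (-1.1120, 1.4680, 0.7240)
ω' = (1.0682, -0.9800, -0.5152)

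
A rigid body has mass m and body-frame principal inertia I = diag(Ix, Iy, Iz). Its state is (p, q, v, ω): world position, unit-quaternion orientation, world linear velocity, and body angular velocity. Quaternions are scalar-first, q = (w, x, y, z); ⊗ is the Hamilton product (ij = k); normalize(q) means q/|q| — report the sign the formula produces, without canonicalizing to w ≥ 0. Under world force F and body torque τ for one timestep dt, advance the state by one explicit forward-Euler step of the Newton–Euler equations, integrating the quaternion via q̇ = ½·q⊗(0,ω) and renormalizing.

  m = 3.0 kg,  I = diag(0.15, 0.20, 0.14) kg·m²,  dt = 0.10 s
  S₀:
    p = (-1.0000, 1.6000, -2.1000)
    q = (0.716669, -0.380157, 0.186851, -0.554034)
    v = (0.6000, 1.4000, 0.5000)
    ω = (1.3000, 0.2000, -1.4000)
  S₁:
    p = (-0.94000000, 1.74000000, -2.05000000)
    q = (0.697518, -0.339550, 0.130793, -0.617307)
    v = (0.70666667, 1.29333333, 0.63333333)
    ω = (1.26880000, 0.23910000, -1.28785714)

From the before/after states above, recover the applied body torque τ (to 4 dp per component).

τ = (-0.0300, 0.0600, 0.1700)

rate change Δω = (-0.03120000, 0.03910000, 0.11214286)
precession coupling = (0.0168, -0.0182, 0.0130)
I·α + gyro = (-0.0300, 0.0600, 0.1700)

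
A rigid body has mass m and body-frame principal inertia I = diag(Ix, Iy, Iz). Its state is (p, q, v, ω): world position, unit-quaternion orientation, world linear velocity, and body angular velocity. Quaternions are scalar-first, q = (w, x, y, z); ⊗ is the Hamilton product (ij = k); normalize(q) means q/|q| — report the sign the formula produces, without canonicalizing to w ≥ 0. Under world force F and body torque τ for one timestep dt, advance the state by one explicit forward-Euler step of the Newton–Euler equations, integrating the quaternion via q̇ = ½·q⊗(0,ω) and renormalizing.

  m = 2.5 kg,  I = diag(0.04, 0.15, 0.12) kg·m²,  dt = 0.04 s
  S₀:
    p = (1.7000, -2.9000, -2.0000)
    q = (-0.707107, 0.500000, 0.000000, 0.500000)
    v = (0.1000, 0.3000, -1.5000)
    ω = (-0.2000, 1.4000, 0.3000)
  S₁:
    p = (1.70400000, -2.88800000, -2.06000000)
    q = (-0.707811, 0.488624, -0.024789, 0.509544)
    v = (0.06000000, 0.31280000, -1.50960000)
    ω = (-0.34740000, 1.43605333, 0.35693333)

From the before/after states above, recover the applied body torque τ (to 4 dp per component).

Δω = ω₁−ω₀ = (-0.14740000, 0.03605333, 0.05693333)
I·α + gyro = (-0.1600, 0.1400, 0.1400)

τ = (-0.1600, 0.1400, 0.1400)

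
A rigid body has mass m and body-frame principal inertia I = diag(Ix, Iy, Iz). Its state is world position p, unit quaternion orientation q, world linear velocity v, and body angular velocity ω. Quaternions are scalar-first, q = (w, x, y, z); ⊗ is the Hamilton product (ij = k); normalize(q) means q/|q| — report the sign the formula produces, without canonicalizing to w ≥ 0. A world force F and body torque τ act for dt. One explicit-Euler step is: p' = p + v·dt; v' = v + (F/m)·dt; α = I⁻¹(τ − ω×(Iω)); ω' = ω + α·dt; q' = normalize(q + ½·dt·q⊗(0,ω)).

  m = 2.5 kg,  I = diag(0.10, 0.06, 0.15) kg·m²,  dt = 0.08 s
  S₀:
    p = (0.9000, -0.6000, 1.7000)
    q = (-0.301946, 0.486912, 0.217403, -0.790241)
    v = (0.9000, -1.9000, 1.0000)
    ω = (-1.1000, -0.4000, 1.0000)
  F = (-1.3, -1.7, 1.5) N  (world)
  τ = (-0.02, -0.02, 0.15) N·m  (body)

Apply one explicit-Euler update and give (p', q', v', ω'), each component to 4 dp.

p' = (0.9720, -0.7520, 1.7800)
q' = (-0.2450, 0.4953, 0.2371, -0.7990)
v' = (0.8584, -1.9544, 1.0480)
ω' = (-1.0872, -0.5000, 1.0894)

a = F/m = (-0.5200, -0.6800, 0.6000)
new position p' = (0.9720, -0.7520, 1.7800)
v + (F/m)dt = (0.8584, -1.9544, 1.0480)
precession coupling ω×(Iω) = (-0.0360, 0.0550, -0.0176)
(τ − ω×Iω)/I = (0.1600, -1.2500, 1.1173)
ω + α·dt = (-1.0872, -0.5000, 1.0894)
2q̇ = q⊗(0,ω) = (1.4128054, 0.2334472, 0.5031315, -0.2575675)
updated quaternion q' = (-0.2450, 0.4953, 0.2371, -0.7990)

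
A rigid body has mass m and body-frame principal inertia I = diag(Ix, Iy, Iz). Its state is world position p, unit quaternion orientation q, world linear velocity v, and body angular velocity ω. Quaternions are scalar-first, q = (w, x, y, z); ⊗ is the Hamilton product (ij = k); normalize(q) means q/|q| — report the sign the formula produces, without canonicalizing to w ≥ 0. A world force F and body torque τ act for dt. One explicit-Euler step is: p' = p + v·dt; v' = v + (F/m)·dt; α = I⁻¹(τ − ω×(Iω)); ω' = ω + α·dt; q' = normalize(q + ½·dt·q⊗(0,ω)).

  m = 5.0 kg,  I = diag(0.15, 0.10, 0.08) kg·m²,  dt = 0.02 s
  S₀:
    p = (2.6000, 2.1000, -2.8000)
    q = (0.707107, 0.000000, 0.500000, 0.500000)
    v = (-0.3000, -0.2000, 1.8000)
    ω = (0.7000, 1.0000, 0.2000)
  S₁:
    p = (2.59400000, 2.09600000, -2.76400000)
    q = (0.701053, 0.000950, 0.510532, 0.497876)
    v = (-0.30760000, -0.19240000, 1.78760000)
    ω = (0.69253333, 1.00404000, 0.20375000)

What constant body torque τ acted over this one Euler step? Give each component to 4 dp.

rate change Δω = (-0.00746667, 0.00404000, 0.00375000)
gyro term ω₀×Iω₀ = (-0.0040, 0.0098, -0.0350)
τ = I·(Δω/dt) + ω₀×(Iω₀) = (-0.0600, 0.0300, -0.0200)

τ = (-0.0600, 0.0300, -0.0200)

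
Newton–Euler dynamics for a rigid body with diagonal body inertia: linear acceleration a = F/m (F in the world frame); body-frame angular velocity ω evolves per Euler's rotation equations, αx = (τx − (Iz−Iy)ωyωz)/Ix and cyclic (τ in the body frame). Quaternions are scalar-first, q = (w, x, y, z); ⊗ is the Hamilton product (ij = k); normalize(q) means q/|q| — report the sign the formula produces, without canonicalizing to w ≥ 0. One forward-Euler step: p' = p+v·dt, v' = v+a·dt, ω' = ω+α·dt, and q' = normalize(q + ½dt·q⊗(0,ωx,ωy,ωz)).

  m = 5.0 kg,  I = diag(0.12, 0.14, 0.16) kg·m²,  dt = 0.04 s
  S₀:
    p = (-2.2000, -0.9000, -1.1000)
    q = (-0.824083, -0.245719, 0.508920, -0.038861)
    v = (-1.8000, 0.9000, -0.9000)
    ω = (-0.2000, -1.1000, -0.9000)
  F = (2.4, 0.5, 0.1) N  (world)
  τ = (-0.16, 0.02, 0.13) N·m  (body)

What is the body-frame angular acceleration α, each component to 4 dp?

α = (-1.4983, 0.1943, 0.7850)

ω×(Iω) gyroscopic = (0.0198, -0.0072, 0.0044)
α = I⁻¹(τ − ω×Iω) = (-1.4983, 0.1943, 0.7850)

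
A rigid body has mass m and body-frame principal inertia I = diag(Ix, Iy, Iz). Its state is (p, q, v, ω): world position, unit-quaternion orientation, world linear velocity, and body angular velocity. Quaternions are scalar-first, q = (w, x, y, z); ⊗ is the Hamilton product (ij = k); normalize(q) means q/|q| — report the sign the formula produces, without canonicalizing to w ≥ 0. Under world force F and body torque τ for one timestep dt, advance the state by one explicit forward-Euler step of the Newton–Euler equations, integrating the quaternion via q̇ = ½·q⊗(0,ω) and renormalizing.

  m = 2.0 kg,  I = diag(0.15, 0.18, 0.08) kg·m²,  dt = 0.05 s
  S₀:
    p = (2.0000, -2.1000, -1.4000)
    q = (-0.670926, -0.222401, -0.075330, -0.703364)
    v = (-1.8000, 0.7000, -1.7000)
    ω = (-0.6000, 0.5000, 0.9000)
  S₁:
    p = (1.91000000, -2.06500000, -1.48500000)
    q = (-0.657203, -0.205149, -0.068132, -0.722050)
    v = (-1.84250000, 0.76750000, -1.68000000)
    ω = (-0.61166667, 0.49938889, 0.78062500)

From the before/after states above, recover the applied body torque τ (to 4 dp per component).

τ = (-0.0800, -0.0400, -0.2000)

ω₁ − ω₀ = (-0.01166667, -0.00061111, -0.11937500)
applied torque τ = (-0.0800, -0.0400, -0.2000)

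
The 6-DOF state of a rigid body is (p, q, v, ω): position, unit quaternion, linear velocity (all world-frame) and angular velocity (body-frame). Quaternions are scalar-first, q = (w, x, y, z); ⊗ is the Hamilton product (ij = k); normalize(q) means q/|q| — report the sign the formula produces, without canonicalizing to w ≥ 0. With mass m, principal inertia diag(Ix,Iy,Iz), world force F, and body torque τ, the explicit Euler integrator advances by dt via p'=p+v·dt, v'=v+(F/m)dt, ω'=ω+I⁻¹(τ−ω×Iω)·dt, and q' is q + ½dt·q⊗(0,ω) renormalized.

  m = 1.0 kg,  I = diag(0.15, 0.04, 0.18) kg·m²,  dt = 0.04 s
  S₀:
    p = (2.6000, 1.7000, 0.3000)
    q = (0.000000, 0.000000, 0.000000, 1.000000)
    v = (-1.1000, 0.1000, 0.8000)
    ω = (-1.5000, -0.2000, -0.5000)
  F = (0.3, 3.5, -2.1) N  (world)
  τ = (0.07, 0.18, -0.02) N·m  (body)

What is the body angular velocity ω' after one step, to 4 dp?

gyro term ω×Iω = (0.0140, -0.0225, -0.0330)
angular accel α = (0.3733, 5.0625, 0.0722)
new body rate ω' = (-1.4851, 0.0025, -0.4971)

ω' = (-1.4851, 0.0025, -0.4971)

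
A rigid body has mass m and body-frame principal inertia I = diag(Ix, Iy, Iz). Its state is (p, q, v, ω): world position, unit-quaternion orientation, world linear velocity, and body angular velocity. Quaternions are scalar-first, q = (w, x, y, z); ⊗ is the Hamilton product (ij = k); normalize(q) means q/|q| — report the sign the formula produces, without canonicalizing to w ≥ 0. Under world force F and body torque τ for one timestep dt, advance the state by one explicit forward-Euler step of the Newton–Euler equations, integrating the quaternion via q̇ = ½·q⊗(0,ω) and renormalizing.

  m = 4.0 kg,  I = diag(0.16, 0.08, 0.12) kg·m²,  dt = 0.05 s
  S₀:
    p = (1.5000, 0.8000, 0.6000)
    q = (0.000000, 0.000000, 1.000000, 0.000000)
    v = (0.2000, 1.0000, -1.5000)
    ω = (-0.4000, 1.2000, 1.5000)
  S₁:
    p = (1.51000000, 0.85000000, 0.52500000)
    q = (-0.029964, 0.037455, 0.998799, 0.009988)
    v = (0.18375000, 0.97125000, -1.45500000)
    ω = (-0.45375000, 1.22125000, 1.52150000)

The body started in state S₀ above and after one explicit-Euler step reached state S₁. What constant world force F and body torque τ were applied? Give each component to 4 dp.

ω₁ − ω₀ = (-0.05375000, 0.02125000, 0.02150000)
precession coupling = (0.0720, -0.0240, 0.0384)
applied torque τ = (-0.1000, 0.0100, 0.0900)
velocity change Δv = (-0.01625000, -0.02875000, 0.04500000)
applied force F = (-1.3000, -2.3000, 3.6000)

F = (-1.3000, -2.3000, 3.6000)
τ = (-0.1000, 0.0100, 0.0900)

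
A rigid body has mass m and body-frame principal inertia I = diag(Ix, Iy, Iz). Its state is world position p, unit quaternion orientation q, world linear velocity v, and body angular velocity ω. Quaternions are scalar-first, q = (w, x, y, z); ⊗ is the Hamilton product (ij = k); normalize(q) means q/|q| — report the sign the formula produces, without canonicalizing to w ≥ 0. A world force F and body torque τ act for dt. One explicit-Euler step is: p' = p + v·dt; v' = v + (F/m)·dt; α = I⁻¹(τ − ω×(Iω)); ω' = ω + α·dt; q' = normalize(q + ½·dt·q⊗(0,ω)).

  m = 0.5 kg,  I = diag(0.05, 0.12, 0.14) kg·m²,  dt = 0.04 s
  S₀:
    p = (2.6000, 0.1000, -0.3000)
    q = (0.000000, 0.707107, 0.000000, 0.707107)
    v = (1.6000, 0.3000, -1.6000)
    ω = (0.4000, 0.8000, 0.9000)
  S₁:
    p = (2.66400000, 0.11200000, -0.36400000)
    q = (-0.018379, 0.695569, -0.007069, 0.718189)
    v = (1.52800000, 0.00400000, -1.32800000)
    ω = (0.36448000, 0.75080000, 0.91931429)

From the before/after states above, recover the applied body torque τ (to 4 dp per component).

τ = (-0.0300, -0.1800, 0.0900)

ω₁ − ω₀ = (-0.03552000, -0.04920000, 0.01931429)
ω₀×(Iω₀) = (0.0144, -0.0324, 0.0224)
τ = I·(Δω/dt) + ω₀×(Iω₀) = (-0.0300, -0.1800, 0.0900)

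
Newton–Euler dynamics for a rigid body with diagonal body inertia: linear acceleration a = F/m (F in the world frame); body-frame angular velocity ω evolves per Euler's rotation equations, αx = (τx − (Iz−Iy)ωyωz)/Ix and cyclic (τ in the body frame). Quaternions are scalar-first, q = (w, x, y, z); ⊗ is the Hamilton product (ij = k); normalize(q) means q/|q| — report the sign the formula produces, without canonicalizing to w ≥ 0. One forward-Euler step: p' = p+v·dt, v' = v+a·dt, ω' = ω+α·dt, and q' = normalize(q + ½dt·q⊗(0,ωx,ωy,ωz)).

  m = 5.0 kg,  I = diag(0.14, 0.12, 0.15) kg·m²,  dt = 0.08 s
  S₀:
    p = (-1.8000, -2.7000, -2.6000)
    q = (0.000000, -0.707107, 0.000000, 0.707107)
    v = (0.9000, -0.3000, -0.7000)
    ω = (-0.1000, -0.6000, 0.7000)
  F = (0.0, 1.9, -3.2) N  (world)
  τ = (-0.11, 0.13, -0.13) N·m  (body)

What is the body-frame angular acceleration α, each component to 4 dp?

α = (-0.6957, 1.0775, -0.8587)

gyro term ω×Iω = (-0.0126, 0.0007, -0.0012)
(τ − ω×Iω)/I = (-0.6957, 1.0775, -0.8587)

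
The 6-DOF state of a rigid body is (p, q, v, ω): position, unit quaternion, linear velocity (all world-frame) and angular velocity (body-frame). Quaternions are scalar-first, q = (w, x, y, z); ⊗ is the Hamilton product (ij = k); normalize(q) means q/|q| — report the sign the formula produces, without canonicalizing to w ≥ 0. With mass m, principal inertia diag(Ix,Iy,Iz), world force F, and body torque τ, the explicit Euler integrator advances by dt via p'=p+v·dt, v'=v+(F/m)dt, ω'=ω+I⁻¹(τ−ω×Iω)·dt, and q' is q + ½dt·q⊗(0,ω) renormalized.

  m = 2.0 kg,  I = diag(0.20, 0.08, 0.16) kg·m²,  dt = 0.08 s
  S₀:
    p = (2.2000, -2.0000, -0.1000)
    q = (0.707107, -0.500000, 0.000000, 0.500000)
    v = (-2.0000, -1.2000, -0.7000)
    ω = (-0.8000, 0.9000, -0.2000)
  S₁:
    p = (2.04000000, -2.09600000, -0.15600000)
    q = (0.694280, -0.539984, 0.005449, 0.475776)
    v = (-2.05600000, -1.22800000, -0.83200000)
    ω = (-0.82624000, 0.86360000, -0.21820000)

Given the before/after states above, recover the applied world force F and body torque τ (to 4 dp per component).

rate change Δω = (-0.02624000, -0.03640000, -0.01820000)
gyro term ω₀×Iω₀ = (-0.0144, 0.0064, 0.0864)
τ = I·(Δω/dt) + ω₀×(Iω₀) = (-0.0800, -0.0300, 0.0500)
v₁ − v₀ = (-0.05600000, -0.02800000, -0.13200000)
F = m·Δv/dt = (-1.4000, -0.7000, -3.3000)

F = (-1.4000, -0.7000, -3.3000)
τ = (-0.0800, -0.0300, 0.0500)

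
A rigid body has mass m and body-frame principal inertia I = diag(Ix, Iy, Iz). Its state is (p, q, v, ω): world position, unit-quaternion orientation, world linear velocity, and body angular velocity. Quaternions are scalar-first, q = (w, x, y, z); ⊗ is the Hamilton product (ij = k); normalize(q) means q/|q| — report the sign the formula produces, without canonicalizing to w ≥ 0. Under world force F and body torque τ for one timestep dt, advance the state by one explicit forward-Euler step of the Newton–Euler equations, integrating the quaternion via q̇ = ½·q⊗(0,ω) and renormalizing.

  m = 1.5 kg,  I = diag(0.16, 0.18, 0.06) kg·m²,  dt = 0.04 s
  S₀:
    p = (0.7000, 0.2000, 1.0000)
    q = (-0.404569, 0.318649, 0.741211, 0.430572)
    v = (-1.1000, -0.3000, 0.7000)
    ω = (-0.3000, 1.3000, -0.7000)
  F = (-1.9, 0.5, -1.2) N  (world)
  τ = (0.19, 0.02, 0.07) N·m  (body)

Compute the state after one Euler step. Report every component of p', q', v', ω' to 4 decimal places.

p' = (0.6560, 0.1880, 1.0280)
q' = (-0.4157, 0.2994, 0.7322, 0.4488)
v' = (-1.1507, -0.2867, 0.6680)
ω' = (-0.2798, 1.2998, -0.6481)

linear accel F/m = (-1.2667, 0.3333, -0.8000)
p + v·dt = (0.6560, 0.1880, 1.0280)
v' = v + a·dt = (-1.1507, -0.2867, 0.6680)
angular accel α = (0.5050, -0.0056, 1.2967)
ω + α·dt = (-0.2798, 1.2998, -0.6481)
q⊗(0,ω) = (-0.5665792, -0.9572206, -0.4320570, 0.9198053)
q' = normalize(q + ½dt·q⊗(0,ω)) = (-0.4157, 0.2994, 0.7322, 0.4488)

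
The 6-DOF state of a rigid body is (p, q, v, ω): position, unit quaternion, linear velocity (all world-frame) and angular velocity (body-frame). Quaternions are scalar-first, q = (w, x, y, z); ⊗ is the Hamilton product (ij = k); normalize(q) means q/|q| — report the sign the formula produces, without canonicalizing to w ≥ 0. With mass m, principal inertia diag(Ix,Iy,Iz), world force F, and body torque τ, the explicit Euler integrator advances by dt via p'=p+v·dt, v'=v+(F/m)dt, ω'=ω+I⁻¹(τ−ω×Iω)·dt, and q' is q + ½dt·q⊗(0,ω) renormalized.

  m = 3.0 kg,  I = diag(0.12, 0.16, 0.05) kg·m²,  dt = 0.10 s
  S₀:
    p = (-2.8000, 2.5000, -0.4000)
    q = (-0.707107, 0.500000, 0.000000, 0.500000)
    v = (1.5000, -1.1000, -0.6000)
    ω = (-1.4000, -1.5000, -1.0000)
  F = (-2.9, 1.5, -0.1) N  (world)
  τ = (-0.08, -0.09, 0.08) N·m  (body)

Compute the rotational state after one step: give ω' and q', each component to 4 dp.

gyro term ω×Iω = (-0.1650, 0.0980, 0.0840)
angular accel α = (0.7083, -1.1750, -0.0800)
ω' = ω + α·dt = (-1.3292, -1.6175, -1.0080)
2q̇ = q⊗(0,ω) = (1.2000000, 1.7399498, 0.8606605, -0.0428930)
q' = normalize(q + ½dt·q⊗(0,ω)) = (-0.6429, 0.5832, 0.0428, 0.4946)

ω' = (-1.3292, -1.6175, -1.0080)
q' = (-0.6429, 0.5832, 0.0428, 0.4946)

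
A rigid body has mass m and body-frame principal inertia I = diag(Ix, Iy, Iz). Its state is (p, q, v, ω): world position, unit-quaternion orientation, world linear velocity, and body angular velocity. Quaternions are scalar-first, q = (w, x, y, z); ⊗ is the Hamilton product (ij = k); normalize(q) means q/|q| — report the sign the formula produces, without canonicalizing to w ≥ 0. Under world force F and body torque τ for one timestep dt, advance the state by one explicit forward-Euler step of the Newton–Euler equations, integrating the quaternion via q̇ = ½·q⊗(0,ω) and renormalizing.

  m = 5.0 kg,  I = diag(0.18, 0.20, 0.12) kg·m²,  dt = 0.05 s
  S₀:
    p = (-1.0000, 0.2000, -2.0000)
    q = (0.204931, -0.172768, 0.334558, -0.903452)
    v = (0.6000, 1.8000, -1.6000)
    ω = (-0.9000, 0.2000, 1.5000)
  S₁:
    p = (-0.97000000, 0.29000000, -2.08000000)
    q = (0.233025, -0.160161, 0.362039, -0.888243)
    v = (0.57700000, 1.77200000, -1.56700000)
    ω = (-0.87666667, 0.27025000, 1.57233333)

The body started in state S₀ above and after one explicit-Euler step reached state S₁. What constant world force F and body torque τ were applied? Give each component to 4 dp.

F = (-2.3000, -2.8000, 3.3000)
τ = (0.0600, 0.2000, 0.1700)

rate change Δω = (0.02333333, 0.07025000, 0.07233333)
precession coupling = (-0.0240, -0.0810, -0.0036)
applied torque τ = (0.0600, 0.2000, 0.1700)
Δv = v₁−v₀ = (-0.02300000, -0.02800000, 0.03300000)
applied force F = (-2.3000, -2.8000, 3.3000)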